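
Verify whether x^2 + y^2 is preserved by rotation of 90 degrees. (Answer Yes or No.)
Yes

Applying rotation by 90 degrees: x' = x*cos(90 degrees) - y*sin(90 degrees) = -y, y' = x*sin(90 degrees) + y*cos(90 degrees) = x

Substituting into x^2 + y^2:
(-y)^2 + (x)^2
= x^2 + y^2

This equals the original expression x^2 + y^2, so it IS invariant.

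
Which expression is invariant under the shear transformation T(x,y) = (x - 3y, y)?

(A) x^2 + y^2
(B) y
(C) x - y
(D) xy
B

Under the shear T(x,y) = (x - 3y, y):
Substitute the transformed coordinates into each option and compare with the original:
(A) x^2 + y^2  ->  (x - 3y)^2 + (y)^2 = x^2 - 6xy + 10y^2   [differs from x^2 + y^2: not invariant]
(B) y  ->  (y) = y   [equals y: invariant]
(C) x - y  ->  (x - 3y) - (y) = x - 4y   [differs from x - y: not invariant]
(D) xy  ->  (x - 3y)(y) = xy - 3y^2   [differs from xy: not invariant]

Only option (B), y, is unchanged by the transformation.
A horizontal shear moves points parallel to the x-axis, so the y-coordinate (and any function of y alone) is unchanged.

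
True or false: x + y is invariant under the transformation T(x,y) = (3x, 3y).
False

Substitute T(x,y) = (3x, 3y) into the expression and compare with the original.

Original: x + y
After applying T: (3x) + (3y) = 3x + 3y

This differs from the original x + y (difference: 2x + 2y), so the expression is NOT invariant.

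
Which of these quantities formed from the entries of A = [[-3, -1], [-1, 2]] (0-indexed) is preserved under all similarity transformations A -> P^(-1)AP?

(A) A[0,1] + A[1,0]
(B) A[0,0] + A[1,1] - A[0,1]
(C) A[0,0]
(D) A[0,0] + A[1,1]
D

A[0,0] + A[1,1] is the trace of A. By the cyclic property of the trace, tr(P^(-1)AP) = tr(APP^(-1)) = tr(A), so it is the same for every matrix similar to A.

The other combinations are not similarity invariants. For example, take P = [[1, -1], [0, 1]] (det P = 1), so P^(-1) = [[1, 1], [0, 1]] and
B = P^(-1)AP = [[-4, 5], [-1, 3]].
Evaluating each option on A and on B:
(A) A[0,1] + A[1,0]: -2 for A, 4 for B -> changes
(B) A[0,0] + A[1,1] - A[0,1]: 0 for A, -6 for B -> changes
(C) A[0,0]: -3 for A, -4 for B -> changes
(D) A[0,0] + A[1,1]: -1 for A, -1 for B -> unchanged

Only (D) A[0,0] + A[1,1] = -1 survives (and it does so for every P, not just this one), so it is the invariant.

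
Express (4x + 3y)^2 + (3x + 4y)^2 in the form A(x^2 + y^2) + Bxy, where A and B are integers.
25(x^2 + y^2) + 48xy

Expanding: (4x + 3y)^2 = 16x^2 + 24xy + 9y^2
(3x + 4y)^2 = 9x^2 + 24xy + 16y^2
Sum = (16+9)(x^2+y^2) + 48xy = 25(x^2 + y^2) + 48xy
This is symmetric in x and y.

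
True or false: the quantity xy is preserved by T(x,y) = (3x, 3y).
False

Substitute T(x,y) = (3x, 3y) into the expression and compare with the original.

Original: xy
After applying T: (3x)(3y) = 9xy

This differs from the original xy (difference: 8xy), so the expression is NOT invariant.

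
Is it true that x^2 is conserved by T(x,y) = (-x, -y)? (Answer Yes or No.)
Yes

Substitute T(x,y) = (-x, -y) into the expression and compare with the original.

Original: x^2
After applying T: (-x)^2 = x^2

This is identical to the original x^2, so the expression is invariant.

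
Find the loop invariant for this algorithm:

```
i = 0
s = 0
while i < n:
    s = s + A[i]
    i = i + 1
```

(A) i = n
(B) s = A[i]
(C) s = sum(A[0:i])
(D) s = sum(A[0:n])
C

A loop invariant must hold before the first iteration and be re-established by every execution of the body.

(C) s = sum(A[0:i]): Initially i = 0 and s = 0 = sum of the empty slice A[0:0]. If s = sum(A[0:i]) holds at the top of an iteration, the body sets s to sum(A[0:i]) + A[i] = sum(A[0:i+1]) and then i to i+1, so s = sum(A[0:i]) holds again. At exit i = n, giving s = sum(A[0:n]).

The other options fail:
(A) i = n: false initially (i = 0); it is the exit condition, not an invariant.
(B) s = A[i]: after the first iteration s = A[0] but i = 1, so s = A[i] compares s with the wrong element (and fails in general).
(D) s = sum(A[0:n]): false before the loop (s = 0, not the full sum) -- it only becomes true at exit.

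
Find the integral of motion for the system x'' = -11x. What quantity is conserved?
E = (x')^2 + 11x^2

Multiply the equation by x':
x' * x'' = -11x * x'
The left side is d/dt[(x')^2/2] and the right side is d/dt[-11x^2/2], so
d/dt[(x')^2/2 + 11x^2/2] = 0, i.e. (x')^2/2 + 11x^2/2 = constant.
Multiplying by 2, the integral of motion is E = (x')^2 + 11x^2.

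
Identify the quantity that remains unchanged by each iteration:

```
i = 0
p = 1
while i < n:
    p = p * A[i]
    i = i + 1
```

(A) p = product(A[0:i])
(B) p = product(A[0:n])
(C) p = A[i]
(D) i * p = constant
A

A loop invariant must hold before the first iteration and be re-established by every execution of the body.

(A) p = product(A[0:i]): Initially i = 0 and p = 1 = product of the empty slice A[0:0]. If p = product(A[0:i]) holds at the top of an iteration, the body sets p to product(A[0:i]) * A[i] = product(A[0:i+1]) and then i to i+1, so the property is restored. At exit i = n, giving p = product(A[0:n]).

The other options fail:
(B) p = product(A[0:n]): false before the loop (p = 1, not the full product) -- it only becomes true at exit.
(C) p = A[i]: after the first iteration p = A[0] but i = 1; in general p is a product of several elements, not a single one.
(D) i * p = constant: initially i * p = 0, but after one iteration it is 1 * A[0], which is nonzero in general.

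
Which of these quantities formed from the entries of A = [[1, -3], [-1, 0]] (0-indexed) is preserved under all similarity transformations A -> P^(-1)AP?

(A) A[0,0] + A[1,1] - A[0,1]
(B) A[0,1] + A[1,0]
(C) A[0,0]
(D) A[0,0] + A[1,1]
D

A[0,0] + A[1,1] is the trace of A. By the cyclic property of the trace, tr(P^(-1)AP) = tr(APP^(-1)) = tr(A), so it is the same for every matrix similar to A.

The other combinations are not similarity invariants. For example, take P = [[1, 2], [0, 1]] (det P = 1), so P^(-1) = [[1, -2], [0, 1]] and
B = P^(-1)AP = [[3, 3], [-1, -2]].
Evaluating each option on A and on B:
(A) A[0,0] + A[1,1] - A[0,1]: 4 for A, -2 for B -> changes
(B) A[0,1] + A[1,0]: -4 for A, 2 for B -> changes
(C) A[0,0]: 1 for A, 3 for B -> changes
(D) A[0,0] + A[1,1]: 1 for A, 1 for B -> unchanged

Only (D) A[0,0] + A[1,1] = 1 survives (and it does so for every P, not just this one), so it is the invariant.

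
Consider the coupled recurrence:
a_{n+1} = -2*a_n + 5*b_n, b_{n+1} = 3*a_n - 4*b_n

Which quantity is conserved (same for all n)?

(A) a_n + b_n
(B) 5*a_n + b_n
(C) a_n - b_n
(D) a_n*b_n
A

Replace a_n by a_{n+1} = -2*a_n + 5*b_n and b_n by b_{n+1} = 3*a_n - 4*b_n in each option and simplify:
(A) a_n + b_n  ->  (-2*a_n + 5*b_n) + (3*a_n - 4*b_n) = a_n + b_n   [conserved]
(B) 5*a_n + b_n  ->  5*(-2*a_n + 5*b_n) + (3*a_n - 4*b_n) = -7*a_n + 21*b_n   [not conserved]
(C) a_n - b_n  ->  (-2*a_n + 5*b_n) - (3*a_n - 4*b_n) = -5*a_n + 9*b_n   [not conserved]
(D) a_n*b_n  ->  (-2*a_n + 5*b_n)*(3*a_n - 4*b_n) = -6*a_n^2 + 23*a_n*b_n - 20*b_n^2   [not conserved]

Only (A) a_n + b_n returns to itself after one step, so it is the conserved quantity.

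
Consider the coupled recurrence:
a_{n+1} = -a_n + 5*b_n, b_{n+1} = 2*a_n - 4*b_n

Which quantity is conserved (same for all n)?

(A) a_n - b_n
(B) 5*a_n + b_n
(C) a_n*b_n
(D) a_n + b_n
D

Replace a_n by a_{n+1} = -a_n + 5*b_n and b_n by b_{n+1} = 2*a_n - 4*b_n in each option and simplify:
(A) a_n - b_n  ->  (-a_n + 5*b_n) - (2*a_n - 4*b_n) = -3*a_n + 9*b_n   [not conserved]
(B) 5*a_n + b_n  ->  5*(-a_n + 5*b_n) + (2*a_n - 4*b_n) = -3*a_n + 21*b_n   [not conserved]
(C) a_n*b_n  ->  (-a_n + 5*b_n)*(2*a_n - 4*b_n) = -2*a_n^2 + 14*a_n*b_n - 20*b_n^2   [not conserved]
(D) a_n + b_n  ->  (-a_n + 5*b_n) + (2*a_n - 4*b_n) = a_n + b_n   [conserved]

Only (D) a_n + b_n returns to itself after one step, so it is the conserved quantity.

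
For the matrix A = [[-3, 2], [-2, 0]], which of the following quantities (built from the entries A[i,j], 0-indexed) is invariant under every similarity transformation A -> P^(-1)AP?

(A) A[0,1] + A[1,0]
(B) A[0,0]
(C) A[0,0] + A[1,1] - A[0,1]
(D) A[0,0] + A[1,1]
D

A[0,0] + A[1,1] is the trace of A. By the cyclic property of the trace, tr(P^(-1)AP) = tr(APP^(-1)) = tr(A), so it is the same for every matrix similar to A.

The other combinations are not similarity invariants. For example, take P = [[1, 1], [0, 1]] (det P = 1), so P^(-1) = [[1, -1], [0, 1]] and
B = P^(-1)AP = [[-1, 1], [-2, -2]].
Evaluating each option on A and on B:
(A) A[0,1] + A[1,0]: 0 for A, -1 for B -> changes
(B) A[0,0]: -3 for A, -1 for B -> changes
(C) A[0,0] + A[1,1] - A[0,1]: -5 for A, -4 for B -> changes
(D) A[0,0] + A[1,1]: -3 for A, -3 for B -> unchanged

Only (D) A[0,0] + A[1,1] = -3 survives (and it does so for every P, not just this one), so it is the invariant.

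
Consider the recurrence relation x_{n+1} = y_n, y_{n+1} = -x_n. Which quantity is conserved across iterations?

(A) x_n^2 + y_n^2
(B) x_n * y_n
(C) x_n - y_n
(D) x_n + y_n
A

For the recurrence x_{n+1} = y_n, y_{n+1} = -x_n:

x_{n+1}^2 + y_{n+1}^2 = y_n^2 + (-x_n)^2 = x_n^2 + y_n^2
The sum of squares is conserved (like energy in a harmonic oscillator).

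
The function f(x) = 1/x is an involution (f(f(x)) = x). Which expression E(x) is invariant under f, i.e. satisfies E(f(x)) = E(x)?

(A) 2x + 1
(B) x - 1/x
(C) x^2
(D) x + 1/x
D

Replace x by f(x) = 1/x in each option and simplify. As a quick numerical cross-check, also compare E(5) with E(f(5)) = E(1/5).

(A) 2x + 1  ->  2(1/x) + 1 = (x + 2)/x; check: E(5) = 11 but E(1/5) = 7/5.   [not invariant]
(B) x - 1/x  ->  (1/x) - 1/(1/x) = -x + 1/x; check: E(5) = 24/5 but E(1/5) = -24/5.   [not invariant]
(C) x^2  ->  (1/x)^2 = x^(-2); check: E(5) = 25 but E(1/5) = 1/25.   [not invariant]
(D) x + 1/x  ->  (1/x) + 1/(1/x), which simplifies back to x + 1/x; check: E(5) = 26/5, E(1/5) = 26/5.   [invariant]

Only (D) is unchanged. E is symmetric under swapping x with f(x) = 1/x, which is exactly what an involution does.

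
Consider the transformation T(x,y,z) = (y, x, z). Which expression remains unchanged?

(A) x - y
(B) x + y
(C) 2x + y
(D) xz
B

Apply T(x,y,z) = (y, x, z) to each option, i.e. replace (x, y, z) by the transformed coordinates.
Substitute the transformed coordinates into each option and compare with the original:
(A) x - y  ->  (y) - (x) = -x + y   [differs from x - y: not invariant]
(B) x + y  ->  (y) + (x) = x + y   [equals x + y: invariant]
(C) 2x + y  ->  2(y) + (x) = x + 2y   [differs from 2x + y: not invariant]
(D) xz  ->  (y)(z) = yz   [differs from xz: not invariant]

Only option (B), x + y, is unchanged by the transformation.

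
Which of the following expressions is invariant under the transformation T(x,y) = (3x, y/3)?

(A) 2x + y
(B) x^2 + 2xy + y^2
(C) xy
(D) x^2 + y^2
C

An expression E(x,y) is invariant under T if E(T(x,y)) = E(x,y). Here T(x,y) = (3x, y/3).
Substitute the transformed coordinates into each option and compare with the original:
(A) 2x + y  ->  2(3x) + (y/3) = 6x + y/3   [differs from 2x + y: not invariant]
(B) x^2 + 2xy + y^2  ->  (3x)^2 + 2(3x)(y/3) + (y/3)^2 = 9x^2 + 2xy + y^2/9   [differs from x^2 + 2xy + y^2: not invariant]
(C) xy  ->  (3x)(y/3) = xy   [equals xy: invariant]
(D) x^2 + y^2  ->  (3x)^2 + (y/3)^2 = 9x^2 + y^2/9   [differs from x^2 + y^2: not invariant]

Only option (C), xy, is unchanged by the transformation.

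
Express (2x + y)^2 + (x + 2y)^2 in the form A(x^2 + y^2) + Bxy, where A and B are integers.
5(x^2 + y^2) + 8xy

Expanding: (2x + y)^2 = 4x^2 + 4xy + y^2
(x + 2y)^2 = x^2 + 4xy + 4y^2
Sum = (4+1)(x^2+y^2) + 8xy = 5(x^2 + y^2) + 8xy
This is symmetric in x and y.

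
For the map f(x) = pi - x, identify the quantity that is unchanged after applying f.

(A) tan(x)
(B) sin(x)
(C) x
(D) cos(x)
B

For f(x) = pi - x:
sin(pi - x) = sin(x), so sine is invariant under this transformation.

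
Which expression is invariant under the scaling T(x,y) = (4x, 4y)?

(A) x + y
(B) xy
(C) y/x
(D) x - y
C

Under the uniform scaling T(x,y) = (4x, 4y):
Substitute the transformed coordinates into each option and compare with the original:
(A) x + y  ->  (4x) + (4y) = 4x + 4y   [differs from x + y: not invariant]
(B) xy  ->  (4x)(4y) = 16xy   [differs from xy: not invariant]
(C) y/x  ->  (4y)/(4x) = y/x   [equals y/x: invariant]
(D) x - y  ->  (4x) - (4y) = 4x - 4y   [differs from x - y: not invariant]

Only option (C), y/x, is unchanged by the transformation.
The common factor 4 cancels in a ratio of coordinates, while sums, products and sums of squares pick up factors of 4 or 16.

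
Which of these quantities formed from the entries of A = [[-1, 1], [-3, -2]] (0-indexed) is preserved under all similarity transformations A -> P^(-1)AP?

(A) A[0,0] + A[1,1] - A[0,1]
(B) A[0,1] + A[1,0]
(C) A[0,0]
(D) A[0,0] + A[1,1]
D

A[0,0] + A[1,1] is the trace of A. By the cyclic property of the trace, tr(P^(-1)AP) = tr(APP^(-1)) = tr(A), so it is the same for every matrix similar to A.

The other combinations are not similarity invariants. For example, take P = [[1, 2], [0, 1]] (det P = 1), so P^(-1) = [[1, -2], [0, 1]] and
B = P^(-1)AP = [[5, 15], [-3, -8]].
Evaluating each option on A and on B:
(A) A[0,0] + A[1,1] - A[0,1]: -4 for A, -18 for B -> changes
(B) A[0,1] + A[1,0]: -2 for A, 12 for B -> changes
(C) A[0,0]: -1 for A, 5 for B -> changes
(D) A[0,0] + A[1,1]: -3 for A, -3 for B -> unchanged

Only (D) A[0,0] + A[1,1] = -3 survives (and it does so for every P, not just this one), so it is the invariant.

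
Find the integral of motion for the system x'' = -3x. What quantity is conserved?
E = (x')^2 + 3x^2

Multiply the equation by x':
x' * x'' = -3x * x'
The left side is d/dt[(x')^2/2] and the right side is d/dt[-3x^2/2], so
d/dt[(x')^2/2 + 3x^2/2] = 0, i.e. (x')^2/2 + 3x^2/2 = constant.
Multiplying by 2, the integral of motion is E = (x')^2 + 3x^2.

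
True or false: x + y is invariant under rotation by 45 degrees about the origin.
False

Applying rotation by 45 degrees: x' = x*cos(45 degrees) - y*sin(45 degrees) = sqrt(2)x/2 - sqrt(2)y/2, y' = x*sin(45 degrees) + y*cos(45 degrees) = sqrt(2)x/2 + sqrt(2)y/2

Substituting into x + y:
(sqrt(2)x/2 - sqrt(2)y/2) + (sqrt(2)x/2 + sqrt(2)y/2)
= sqrt(2)x

This differs from the original expression x + y, so it is NOT invariant.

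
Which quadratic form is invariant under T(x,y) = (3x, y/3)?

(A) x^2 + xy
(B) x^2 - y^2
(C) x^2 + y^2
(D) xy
D

T multiplies x by 3 and divides y by 3.
Substitute the transformed coordinates into each option and compare with the original:
(A) x^2 + xy  ->  (3x)^2 + (3x)(y/3) = 9x^2 + xy   [differs from x^2 + xy: not invariant]
(B) x^2 - y^2  ->  (3x)^2 - (y/3)^2 = 9x^2 - y^2/9   [differs from x^2 - y^2: not invariant]
(C) x^2 + y^2  ->  (3x)^2 + (y/3)^2 = 9x^2 + y^2/9   [differs from x^2 + y^2: not invariant]
(D) xy  ->  (3x)(y/3) = xy   [equals xy: invariant]

Only option (D), xy, is unchanged by the transformation.
The factors 3 and 1/3 cancel only in the pure product xy.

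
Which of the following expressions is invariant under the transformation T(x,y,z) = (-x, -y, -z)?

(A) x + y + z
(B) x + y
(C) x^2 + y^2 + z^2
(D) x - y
C

Apply T(x,y,z) = (-x, -y, -z) to each option, i.e. replace (x, y, z) by the transformed coordinates.
Substitute the transformed coordinates into each option and compare with the original:
(A) x + y + z  ->  (-x) + (-y) + (-z) = -x - y - z   [differs from x + y + z: not invariant]
(B) x + y  ->  (-x) + (-y) = -x - y   [differs from x + y: not invariant]
(C) x^2 + y^2 + z^2  ->  (-x)^2 + (-y)^2 + (-z)^2 = x^2 + y^2 + z^2   [equals x^2 + y^2 + z^2: invariant]
(D) x - y  ->  (-x) - (-y) = -x + y   [differs from x - y: not invariant]

Only option (C), x^2 + y^2 + z^2, is unchanged by the transformation.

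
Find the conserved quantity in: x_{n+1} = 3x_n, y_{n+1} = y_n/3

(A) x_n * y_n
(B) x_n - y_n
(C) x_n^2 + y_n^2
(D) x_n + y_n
A

For the recurrence x_{n+1} = 3x_n, y_{n+1} = y_n/3:

x_{n+1} * y_{n+1} = (3x_n) * (y_n/3) = x_n * y_n
The product is conserved.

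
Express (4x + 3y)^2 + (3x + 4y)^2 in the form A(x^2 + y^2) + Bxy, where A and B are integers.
25(x^2 + y^2) + 48xy

Expanding: (4x + 3y)^2 = 16x^2 + 24xy + 9y^2
(3x + 4y)^2 = 9x^2 + 24xy + 16y^2
Sum = (16+9)(x^2+y^2) + 48xy = 25(x^2 + y^2) + 48xy
This is symmetric in x and y.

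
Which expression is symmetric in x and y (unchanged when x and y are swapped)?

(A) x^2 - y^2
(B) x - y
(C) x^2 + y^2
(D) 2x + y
C

A symmetric expression is unchanged when the variables are permuted; here the transformation to test is the swap (x, y) -> (y, x).
Substitute the transformed coordinates into each option and compare with the original:
(A) x^2 - y^2  ->  (y)^2 - (x)^2 = -x^2 + y^2   [differs from x^2 - y^2: not invariant]
(B) x - y  ->  (y) - (x) = -x + y   [differs from x - y: not invariant]
(C) x^2 + y^2  ->  (y)^2 + (x)^2 = x^2 + y^2   [equals x^2 + y^2: invariant]
(D) 2x + y  ->  2(y) + (x) = x + 2y   [differs from 2x + y: not invariant]

Only option (C), x^2 + y^2, is unchanged by the transformation.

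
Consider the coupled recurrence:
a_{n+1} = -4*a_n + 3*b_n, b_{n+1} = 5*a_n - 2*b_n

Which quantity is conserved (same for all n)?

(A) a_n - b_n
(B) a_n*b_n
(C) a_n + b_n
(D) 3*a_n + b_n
C

Replace a_n by a_{n+1} = -4*a_n + 3*b_n and b_n by b_{n+1} = 5*a_n - 2*b_n in each option and simplify:
(A) a_n - b_n  ->  (-4*a_n + 3*b_n) - (5*a_n - 2*b_n) = -9*a_n + 5*b_n   [not conserved]
(B) a_n*b_n  ->  (-4*a_n + 3*b_n)*(5*a_n - 2*b_n) = -20*a_n^2 + 23*a_n*b_n - 6*b_n^2   [not conserved]
(C) a_n + b_n  ->  (-4*a_n + 3*b_n) + (5*a_n - 2*b_n) = a_n + b_n   [conserved]
(D) 3*a_n + b_n  ->  3*(-4*a_n + 3*b_n) + (5*a_n - 2*b_n) = -7*a_n + 7*b_n   [not conserved]

Only (C) a_n + b_n returns to itself after one step, so it is the conserved quantity.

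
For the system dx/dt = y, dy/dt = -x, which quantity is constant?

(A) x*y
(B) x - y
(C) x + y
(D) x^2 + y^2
D

A first integral I satisfies dI/dt = 0 along every solution. Differentiate each option and use the equation of motion:
(A) d/dt[x*y] = (dx/dt)y + x(dy/dt) = y^2 - x^2, not identically 0
(B) d/dt[x - y] = y - (-x) = x + y, not identically 0
(C) d/dt[x + y] = y + (-x) = y - x, not identically 0
(D) d/dt[x^2 + y^2] = 2x*dx/dt + 2y*dy/dt = 2x*y + 2y*(-x) = 0

Only (D) has zero time-derivative. So x^2 + y^2 (the squared radius; trajectories are circles) is the conserved quantity.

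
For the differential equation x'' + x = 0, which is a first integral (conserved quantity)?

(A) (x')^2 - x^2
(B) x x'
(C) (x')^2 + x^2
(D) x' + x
C

A first integral I satisfies dI/dt = 0 along every solution. Differentiate each option and use the equation of motion:
(A) d/dt[(x')^2 - x^2] = 2x'x'' - 2x x' = -4x x', not identically 0
(B) d/dt[x x'] = (x')^2 + x x'' = (x')^2 - x^2, not identically 0
(C) d/dt[(x')^2 + x^2] = 2x'x'' + 2x x' = 2x'(-x) + 2x x' = 0
(D) d/dt[x' + x] = x'' + x' = -x + x', not identically 0

Only (C) has zero time-derivative. So the energy-like quantity (x')^2 + x^2 is the first integral.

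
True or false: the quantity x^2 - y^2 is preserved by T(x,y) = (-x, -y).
True

Substitute T(x,y) = (-x, -y) into the expression and compare with the original.

Original: x^2 - y^2
After applying T: (-x)^2 - (-y)^2 = x^2 - y^2

This is identical to the original x^2 - y^2, so the expression is invariant.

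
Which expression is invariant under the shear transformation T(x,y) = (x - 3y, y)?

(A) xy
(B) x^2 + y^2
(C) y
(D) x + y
C

Under the shear T(x,y) = (x - 3y, y):
Substitute the transformed coordinates into each option and compare with the original:
(A) xy  ->  (x - 3y)(y) = xy - 3y^2   [differs from xy: not invariant]
(B) x^2 + y^2  ->  (x - 3y)^2 + (y)^2 = x^2 - 6xy + 10y^2   [differs from x^2 + y^2: not invariant]
(C) y  ->  (y) = y   [equals y: invariant]
(D) x + y  ->  (x - 3y) + (y) = x - 2y   [differs from x + y: not invariant]

Only option (C), y, is unchanged by the transformation.
A horizontal shear moves points parallel to the x-axis, so the y-coordinate (and any function of y alone) is unchanged.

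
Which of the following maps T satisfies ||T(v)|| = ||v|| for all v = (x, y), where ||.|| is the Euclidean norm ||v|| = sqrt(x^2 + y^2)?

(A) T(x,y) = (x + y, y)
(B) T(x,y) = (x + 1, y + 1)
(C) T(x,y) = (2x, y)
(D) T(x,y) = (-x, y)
D

A transformation preserves a norm if ||T(v)|| = ||v|| for every v; a single vector where the norm changes rules an option out.

(A) T(x,y) = (x + y, y): v = (0, 1) has norm sqrt((0)^2 + (1)^2) = 1, but T(v) = (1, 1) has norm sqrt(2) -- not preserved.
(B) T(x,y) = (x + 1, y + 1): v = (1, 0) has norm sqrt((1)^2 + (0)^2) = 1, but T(v) = (2, 1) has norm sqrt(5) -- not preserved.
(C) T(x,y) = (2x, y): v = (1, 0) has norm sqrt((1)^2 + (0)^2) = 1, but T(v) = (2, 0) has norm 2 -- not preserved.
(D) T(x,y) = (-x, y): preserves the norm -- it is an orthogonal map (a rotation/reflection), and (-x)^2 + (y)^2 simplifies to x^2 + y^2.

Therefore the answer is (D).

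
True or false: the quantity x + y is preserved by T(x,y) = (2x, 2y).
False

Substitute T(x,y) = (2x, 2y) into the expression and compare with the original.

Original: x + y
After applying T: (2x) + (2y) = 2x + 2y

This differs from the original x + y (difference: x + y), so the expression is NOT invariant.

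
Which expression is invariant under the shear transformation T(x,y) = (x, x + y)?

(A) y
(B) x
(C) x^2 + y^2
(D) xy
B

Under the shear T(x,y) = (x, x + y):
Substitute the transformed coordinates into each option and compare with the original:
(A) y  ->  (x + y) = x + y   [differs from y: not invariant]
(B) x  ->  (x) = x   [equals x: invariant]
(C) x^2 + y^2  ->  (x)^2 + (x + y)^2 = 2x^2 + 2xy + y^2   [differs from x^2 + y^2: not invariant]
(D) xy  ->  (x)(x + y) = x^2 + xy   [differs from xy: not invariant]

Only option (B), x, is unchanged by the transformation.
A vertical shear moves points parallel to the y-axis, so the x-coordinate (and any function of x alone) is unchanged.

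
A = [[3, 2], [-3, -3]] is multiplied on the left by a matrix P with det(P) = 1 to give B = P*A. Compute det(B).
-3

By the multiplicative property of determinants, det(B) = det(P*A) = det(P) * det(A) = det(A),
so the determinant is invariant under multiplication by any determinant-1 matrix; we just need det(A).

det(A) = (3)(-3) - (2)(-3) = -9 - (-6) = -3

Therefore det(B) = 1 * (-3) = -3.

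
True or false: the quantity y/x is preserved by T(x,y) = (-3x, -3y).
True

Substitute T(x,y) = (-3x, -3y) into the expression and compare with the original.

Original: y/x
After applying T: (-3y)/(-3x) = y/x

This is identical to the original y/x, so the expression is invariant.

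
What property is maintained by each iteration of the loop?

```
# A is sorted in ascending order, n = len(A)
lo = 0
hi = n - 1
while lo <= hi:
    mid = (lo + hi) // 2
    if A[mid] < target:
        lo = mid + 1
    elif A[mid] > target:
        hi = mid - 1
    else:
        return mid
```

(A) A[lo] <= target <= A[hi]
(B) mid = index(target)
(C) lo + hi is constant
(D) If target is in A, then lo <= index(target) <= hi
D

A loop invariant must hold before the first iteration and be re-established by every execution of the body.

(D) If target is in A, then lo <= index(target) <= hi: Before the loop [lo, hi] = [0, n-1] covers every index. When A[mid] < target, sortedness puts target strictly to the right of mid, so setting lo = mid + 1 keeps index(target) in [lo, hi]; symmetrically for hi = mid - 1. Hence 'if target is in A then lo <= index(target) <= hi' holds after every iteration, and when lo > hi it proves target is absent.

The other options fail:
(A) A[lo] <= target <= A[hi]: fails when target is not in A (e.g. target < A[0] already violates it before the loop), so it is not maintained in general.
(B) mid = index(target): mid is just the current probe; it equals index(target) only on the iteration that returns.
(C) lo + hi is constant: each iteration moves exactly one of lo, hi, so lo + hi changes (e.g. 0 + (n-1) becomes (mid+1) + (n-1)).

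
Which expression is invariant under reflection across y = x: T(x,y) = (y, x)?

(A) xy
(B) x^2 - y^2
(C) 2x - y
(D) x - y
A

The map is reflection across y = x: T(x,y) = (y, x).
Substitute the transformed coordinates into each option and compare with the original:
(A) xy  ->  (y)(x) = xy   [equals xy: invariant]
(B) x^2 - y^2  ->  (y)^2 - (x)^2 = -x^2 + y^2   [differs from x^2 - y^2: not invariant]
(C) 2x - y  ->  2(y) - (x) = -x + 2y   [differs from 2x - y: not invariant]
(D) x - y  ->  (y) - (x) = -x + y   [differs from x - y: not invariant]

Only option (A), xy, is unchanged by the transformation.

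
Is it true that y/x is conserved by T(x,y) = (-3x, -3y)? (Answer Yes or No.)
Yes

Substitute T(x,y) = (-3x, -3y) into the expression and compare with the original.

Original: y/x
After applying T: (-3y)/(-3x) = y/x

This is identical to the original y/x, so the expression is invariant.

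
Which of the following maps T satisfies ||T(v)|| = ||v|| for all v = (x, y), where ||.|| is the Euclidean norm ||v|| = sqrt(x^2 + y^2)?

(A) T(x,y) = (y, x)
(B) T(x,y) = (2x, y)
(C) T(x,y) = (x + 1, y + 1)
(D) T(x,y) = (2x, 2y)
A

A transformation preserves a norm if ||T(v)|| = ||v|| for every v; a single vector where the norm changes rules an option out.

(A) T(x,y) = (y, x): preserves the norm -- it is an orthogonal map (a rotation/reflection), and (y)^2 + (x)^2 simplifies to x^2 + y^2.
(B) T(x,y) = (2x, y): v = (1, 0) has norm sqrt((1)^2 + (0)^2) = 1, but T(v) = (2, 0) has norm 2 -- not preserved.
(C) T(x,y) = (x + 1, y + 1): v = (1, 0) has norm sqrt((1)^2 + (0)^2) = 1, but T(v) = (2, 1) has norm sqrt(5) -- not preserved.
(D) T(x,y) = (2x, 2y): v = (1, 0) has norm sqrt((1)^2 + (0)^2) = 1, but T(v) = (2, 0) has norm 2 -- not preserved.

Therefore the answer is (A).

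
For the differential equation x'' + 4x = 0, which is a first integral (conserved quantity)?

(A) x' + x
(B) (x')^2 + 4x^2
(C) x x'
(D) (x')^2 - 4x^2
B

A first integral I satisfies dI/dt = 0 along every solution. Differentiate each option and use the equation of motion:
(A) d/dt[x' + x] = x'' + x' = -4x + x', not identically 0
(B) d/dt[(x')^2 + 4x^2] = 2x'x'' + 8x x' = 2x'(-4x) + 8x x' = 0
(C) d/dt[x x'] = (x')^2 + x x'' = (x')^2 - 4x^2, not identically 0
(D) d/dt[(x')^2 - 4x^2] = 2x'x'' - 8x x' = -16x x', not identically 0

Only (B) has zero time-derivative. So the energy-like quantity (x')^2 + 4x^2 is the first integral.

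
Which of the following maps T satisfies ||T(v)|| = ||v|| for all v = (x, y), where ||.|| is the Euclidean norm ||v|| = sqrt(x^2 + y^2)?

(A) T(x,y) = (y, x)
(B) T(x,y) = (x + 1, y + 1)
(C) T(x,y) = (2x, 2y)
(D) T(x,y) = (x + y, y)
A

A transformation preserves a norm if ||T(v)|| = ||v|| for every v; a single vector where the norm changes rules an option out.

(A) T(x,y) = (y, x): preserves the norm -- it is an orthogonal map (a rotation/reflection), and (y)^2 + (x)^2 simplifies to x^2 + y^2.
(B) T(x,y) = (x + 1, y + 1): v = (1, 0) has norm sqrt((1)^2 + (0)^2) = 1, but T(v) = (2, 1) has norm sqrt(5) -- not preserved.
(C) T(x,y) = (2x, 2y): v = (1, 0) has norm sqrt((1)^2 + (0)^2) = 1, but T(v) = (2, 0) has norm 2 -- not preserved.
(D) T(x,y) = (x + y, y): v = (0, 1) has norm sqrt((0)^2 + (1)^2) = 1, but T(v) = (1, 1) has norm sqrt(2) -- not preserved.

Therefore the answer is (A).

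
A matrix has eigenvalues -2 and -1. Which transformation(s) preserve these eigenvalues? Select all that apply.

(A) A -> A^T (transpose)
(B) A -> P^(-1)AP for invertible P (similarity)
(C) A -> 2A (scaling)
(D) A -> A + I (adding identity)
A and B

Eigenvalues are preserved by:
1. Similarity transformations: A -> P^(-1)AP (same characteristic polynomial)
2. Transpose: A^T has the same eigenvalues as A

Eigenvalues are NOT preserved by:
- Adding identity: eigenvalues become -2+1, -1+1
- Scaling: eigenvalues become -4, -2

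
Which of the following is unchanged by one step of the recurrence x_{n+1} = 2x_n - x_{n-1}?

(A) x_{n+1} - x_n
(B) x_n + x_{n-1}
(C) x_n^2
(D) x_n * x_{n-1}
A

For the recurrence x_{n+1} = 2x_n - x_{n-1}:

If x_{n+1} = 2x_n - x_{n-1}, then:
x_{n+1} - x_n = x_n - x_{n-1}
The first difference is constant throughout the sequence.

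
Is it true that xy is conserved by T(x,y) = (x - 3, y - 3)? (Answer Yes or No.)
No

Substitute T(x,y) = (x - 3, y - 3) into the expression and compare with the original.

Original: xy
After applying T: (x - 3)(y - 3) = xy - 3x - 3y + 9

This differs from the original xy (difference: -3x - 3y + 9), so the expression is NOT invariant.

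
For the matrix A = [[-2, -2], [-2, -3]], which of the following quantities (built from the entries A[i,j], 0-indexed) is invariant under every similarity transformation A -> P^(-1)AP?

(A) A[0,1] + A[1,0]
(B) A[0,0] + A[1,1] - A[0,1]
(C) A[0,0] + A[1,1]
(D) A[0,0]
C

A[0,0] + A[1,1] is the trace of A. By the cyclic property of the trace, tr(P^(-1)AP) = tr(APP^(-1)) = tr(A), so it is the same for every matrix similar to A.

The other combinations are not similarity invariants. For example, take P = [[1, 1], [1, 2]] (det P = 1), so P^(-1) = [[2, -1], [-1, 1]] and
B = P^(-1)AP = [[-3, -4], [-1, -2]].
Evaluating each option on A and on B:
(A) A[0,1] + A[1,0]: -4 for A, -5 for B -> changes
(B) A[0,0] + A[1,1] - A[0,1]: -3 for A, -1 for B -> changes
(C) A[0,0] + A[1,1]: -5 for A, -5 for B -> unchanged
(D) A[0,0]: -2 for A, -3 for B -> changes

Only (C) A[0,0] + A[1,1] = -5 survives (and it does so for every P, not just this one), so it is the invariant.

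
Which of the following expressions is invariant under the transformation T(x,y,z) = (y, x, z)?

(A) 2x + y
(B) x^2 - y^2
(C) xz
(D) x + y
D

Apply T(x,y,z) = (y, x, z) to each option, i.e. replace (x, y, z) by the transformed coordinates.
Substitute the transformed coordinates into each option and compare with the original:
(A) 2x + y  ->  2(y) + (x) = x + 2y   [differs from 2x + y: not invariant]
(B) x^2 - y^2  ->  (y)^2 - (x)^2 = -x^2 + y^2   [differs from x^2 - y^2: not invariant]
(C) xz  ->  (y)(z) = yz   [differs from xz: not invariant]
(D) x + y  ->  (y) + (x) = x + y   [equals x + y: invariant]

Only option (D), x + y, is unchanged by the transformation.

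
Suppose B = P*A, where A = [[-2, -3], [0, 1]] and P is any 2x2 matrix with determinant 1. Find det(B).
-2

By the multiplicative property of determinants, det(B) = det(P*A) = det(P) * det(A) = det(A),
so the determinant is invariant under multiplication by any determinant-1 matrix; we just need det(A).

det(A) = (-2)(1) - (-3)(0) = -2 - 0 = -2

Therefore det(B) = 1 * (-2) = -2.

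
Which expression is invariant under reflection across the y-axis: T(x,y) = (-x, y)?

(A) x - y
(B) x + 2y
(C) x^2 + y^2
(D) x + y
C

The map is reflection across the y-axis: T(x,y) = (-x, y).
Substitute the transformed coordinates into each option and compare with the original:
(A) x - y  ->  (-x) - (y) = -x - y   [differs from x - y: not invariant]
(B) x + 2y  ->  (-x) + 2(y) = -x + 2y   [differs from x + 2y: not invariant]
(C) x^2 + y^2  ->  (-x)^2 + (y)^2 = x^2 + y^2   [equals x^2 + y^2: invariant]
(D) x + y  ->  (-x) + (y) = -x + y   [differs from x + y: not invariant]

Only option (C), x^2 + y^2, is unchanged by the transformation.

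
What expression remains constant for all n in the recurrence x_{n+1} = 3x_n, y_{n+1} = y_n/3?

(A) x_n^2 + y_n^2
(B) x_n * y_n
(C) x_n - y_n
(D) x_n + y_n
B

For the recurrence x_{n+1} = 3x_n, y_{n+1} = y_n/3:

x_{n+1} * y_{n+1} = (3x_n) * (y_n/3) = x_n * y_n
The product is conserved.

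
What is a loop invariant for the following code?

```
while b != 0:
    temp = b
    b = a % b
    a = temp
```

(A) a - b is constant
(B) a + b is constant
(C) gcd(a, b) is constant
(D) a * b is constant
C

A loop invariant must hold before the first iteration and be re-established by every execution of the body.

(C) gcd(a, b) is constant: One iteration replaces (a, b) by (b, a mod b). Since a mod b = a - q*b for an integer q, any common divisor of a and b divides b and a mod b, and conversely; hence gcd(b, a mod b) = gcd(a, b). For instance (31, 11) -> (11, 9) keeps gcd = 1. At exit b = 0 and a = gcd of the original inputs.

The other options fail:
(A) a - b is constant: e.g. (a, b) = (31, 11) -> (11, 9): the difference goes from 20 to 2.
(B) a + b is constant: e.g. (a, b) = (31, 11) -> (11, 9): the sum goes from 42 to 20.
(D) a * b is constant: e.g. (a, b) = (31, 11) -> (11, 9): the product goes from 341 to 99.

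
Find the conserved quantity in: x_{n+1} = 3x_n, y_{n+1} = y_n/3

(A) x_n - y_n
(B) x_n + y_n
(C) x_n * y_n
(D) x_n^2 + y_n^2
C

For the recurrence x_{n+1} = 3x_n, y_{n+1} = y_n/3:

x_{n+1} * y_{n+1} = (3x_n) * (y_n/3) = x_n * y_n
The product is conserved.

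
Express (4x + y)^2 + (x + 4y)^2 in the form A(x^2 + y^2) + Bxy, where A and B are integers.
17(x^2 + y^2) + 16xy

Expanding: (4x + y)^2 = 16x^2 + 8xy + y^2
(x + 4y)^2 = x^2 + 8xy + 16y^2
Sum = (16+1)(x^2+y^2) + 16xy = 17(x^2 + y^2) + 16xy
This is symmetric in x and y.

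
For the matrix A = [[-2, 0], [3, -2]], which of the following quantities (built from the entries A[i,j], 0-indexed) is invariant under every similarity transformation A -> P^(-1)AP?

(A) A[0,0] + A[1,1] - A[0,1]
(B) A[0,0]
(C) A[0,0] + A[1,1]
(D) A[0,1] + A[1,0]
C

A[0,0] + A[1,1] is the trace of A. By the cyclic property of the trace, tr(P^(-1)AP) = tr(APP^(-1)) = tr(A), so it is the same for every matrix similar to A.

The other combinations are not similarity invariants. For example, take P = [[1, -1], [0, 1]] (det P = 1), so P^(-1) = [[1, 1], [0, 1]] and
B = P^(-1)AP = [[1, -3], [3, -5]].
Evaluating each option on A and on B:
(A) A[0,0] + A[1,1] - A[0,1]: -4 for A, -1 for B -> changes
(B) A[0,0]: -2 for A, 1 for B -> changes
(C) A[0,0] + A[1,1]: -4 for A, -4 for B -> unchanged
(D) A[0,1] + A[1,0]: 3 for A, 0 for B -> changes

Only (C) A[0,0] + A[1,1] = -4 survives (and it does so for every P, not just this one), so it is the invariant.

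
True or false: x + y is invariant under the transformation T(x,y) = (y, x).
True

Substitute T(x,y) = (y, x) into the expression and compare with the original.

Original: x + y
After applying T: (y) + (x) = x + y

This is identical to the original x + y, so the expression is invariant.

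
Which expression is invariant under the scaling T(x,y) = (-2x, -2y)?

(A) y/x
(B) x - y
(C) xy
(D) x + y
A

Under the uniform scaling T(x,y) = (-2x, -2y):
Substitute the transformed coordinates into each option and compare with the original:
(A) y/x  ->  (-2y)/(-2x) = y/x   [equals y/x: invariant]
(B) x - y  ->  (-2x) - (-2y) = -2x + 2y   [differs from x - y: not invariant]
(C) xy  ->  (-2x)(-2y) = 4xy   [differs from xy: not invariant]
(D) x + y  ->  (-2x) + (-2y) = -2x - 2y   [differs from x + y: not invariant]

Only option (A), y/x, is unchanged by the transformation.
The common factor -2 cancels in a ratio of coordinates, while sums, products and sums of squares pick up factors of -2 or 4.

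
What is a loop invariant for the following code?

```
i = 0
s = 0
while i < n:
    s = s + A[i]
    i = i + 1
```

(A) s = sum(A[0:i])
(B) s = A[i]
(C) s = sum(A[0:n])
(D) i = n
A

A loop invariant must hold before the first iteration and be re-established by every execution of the body.

(A) s = sum(A[0:i]): Initially i = 0 and s = 0 = sum of the empty slice A[0:0]. If s = sum(A[0:i]) holds at the top of an iteration, the body sets s to sum(A[0:i]) + A[i] = sum(A[0:i+1]) and then i to i+1, so s = sum(A[0:i]) holds again. At exit i = n, giving s = sum(A[0:n]).

The other options fail:
(B) s = A[i]: after the first iteration s = A[0] but i = 1, so s = A[i] compares s with the wrong element (and fails in general).
(C) s = sum(A[0:n]): false before the loop (s = 0, not the full sum) -- it only becomes true at exit.
(D) i = n: false initially (i = 0); it is the exit condition, not an invariant.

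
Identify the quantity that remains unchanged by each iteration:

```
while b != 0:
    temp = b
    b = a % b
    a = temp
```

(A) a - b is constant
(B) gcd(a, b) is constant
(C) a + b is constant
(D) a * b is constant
B

A loop invariant must hold before the first iteration and be re-established by every execution of the body.

(B) gcd(a, b) is constant: One iteration replaces (a, b) by (b, a mod b). Since a mod b = a - q*b for an integer q, any common divisor of a and b divides b and a mod b, and conversely; hence gcd(b, a mod b) = gcd(a, b). For instance (39, 4) -> (4, 3) keeps gcd = 1. At exit b = 0 and a = gcd of the original inputs.

The other options fail:
(A) a - b is constant: e.g. (a, b) = (39, 4) -> (4, 3): the difference goes from 35 to 1.
(C) a + b is constant: e.g. (a, b) = (39, 4) -> (4, 3): the sum goes from 43 to 7.
(D) a * b is constant: e.g. (a, b) = (39, 4) -> (4, 3): the product goes from 156 to 12.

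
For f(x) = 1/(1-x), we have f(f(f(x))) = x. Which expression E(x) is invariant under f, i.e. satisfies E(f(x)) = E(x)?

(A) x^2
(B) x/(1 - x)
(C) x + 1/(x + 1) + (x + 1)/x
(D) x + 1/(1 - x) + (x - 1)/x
D

Replace x by f(x) = 1/(1 - x) in each option and simplify. As a quick numerical cross-check, also compare E(4) with E(f(4)) = E(-1/3).

(A) x^2  ->  (1/(1 - x))^2 = (x - 1)^(-2); check: E(4) = 16 but E(-1/3) = 1/9.   [not invariant]
(B) x/(1 - x)  ->  (1/(1 - x))/(1 - (1/(1 - x))) = -1/x; check: E(4) = -4/3 but E(-1/3) = -1/4.   [not invariant]
(C) x + 1/(x + 1) + (x + 1)/x  ->  (1/(1 - x)) + 1/((1/(1 - x)) + 1) + ((1/(1 - x)) + 1)/(1/(1 - x)) = (-x^3 + 6x^2 - 11x + 7)/(x^2 - 3x + 2); check: E(4) = 109/20 but E(-1/3) = -5/6.   [not invariant]
(D) x + 1/(1 - x) + (x - 1)/x  ->  (1/(1 - x)) + 1/(1 - (1/(1 - x))) + ((1/(1 - x)) - 1)/(1/(1 - x)), which simplifies back to x + 1/(1 - x) + (x - 1)/x; check: E(4) = 53/12, E(-1/3) = 53/12.   [invariant]

Only (D) is unchanged. Indeed f(f(x)) = 1/(1 - 1/(1-x)) = (1-x)/(-x) = (x-1)/x, so E(x) = x + f(x) + f(f(x)) is the sum over the whole 3-cycle; applying f just permutes the three terms cyclically (x -> f(x) -> f(f(x)) -> x), leaving the sum unchanged.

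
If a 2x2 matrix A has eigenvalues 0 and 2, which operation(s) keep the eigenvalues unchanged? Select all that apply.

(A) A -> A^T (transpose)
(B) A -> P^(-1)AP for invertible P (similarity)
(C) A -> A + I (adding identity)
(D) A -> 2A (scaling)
A and B

Eigenvalues are preserved by:
1. Similarity transformations: A -> P^(-1)AP (same characteristic polynomial)
2. Transpose: A^T has the same eigenvalues as A

Eigenvalues are NOT preserved by:
- Adding identity: eigenvalues become 0+1, 2+1
- Scaling: eigenvalues become 0, 4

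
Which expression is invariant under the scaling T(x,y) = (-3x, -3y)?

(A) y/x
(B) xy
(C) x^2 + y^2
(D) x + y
A

Under the uniform scaling T(x,y) = (-3x, -3y):
Substitute the transformed coordinates into each option and compare with the original:
(A) y/x  ->  (-3y)/(-3x) = y/x   [equals y/x: invariant]
(B) xy  ->  (-3x)(-3y) = 9xy   [differs from xy: not invariant]
(C) x^2 + y^2  ->  (-3x)^2 + (-3y)^2 = 9x^2 + 9y^2   [differs from x^2 + y^2: not invariant]
(D) x + y  ->  (-3x) + (-3y) = -3x - 3y   [differs from x + y: not invariant]

Only option (A), y/x, is unchanged by the transformation.
The common factor -3 cancels in a ratio of coordinates, while sums, products and sums of squares pick up factors of -3 or 9.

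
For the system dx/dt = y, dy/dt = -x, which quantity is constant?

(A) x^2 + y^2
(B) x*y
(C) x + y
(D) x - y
A

A first integral I satisfies dI/dt = 0 along every solution. Differentiate each option and use the equation of motion:
(A) d/dt[x^2 + y^2] = 2x*dx/dt + 2y*dy/dt = 2x*y + 2y*(-x) = 0
(B) d/dt[x*y] = (dx/dt)y + x(dy/dt) = y^2 - x^2, not identically 0
(C) d/dt[x + y] = y + (-x) = y - x, not identically 0
(D) d/dt[x - y] = y - (-x) = x + y, not identically 0

Only (A) has zero time-derivative. So x^2 + y^2 (the squared radius; trajectories are circles) is the conserved quantity.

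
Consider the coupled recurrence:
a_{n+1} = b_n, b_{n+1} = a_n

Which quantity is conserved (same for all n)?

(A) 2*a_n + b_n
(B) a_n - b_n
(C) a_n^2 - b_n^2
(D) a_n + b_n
D

Replace a_n by a_{n+1} = b_n and b_n by b_{n+1} = a_n in each option and simplify:
(A) 2*a_n + b_n  ->  2*(b_n) + (a_n) = a_n + 2*b_n   [not conserved]
(B) a_n - b_n  ->  (b_n) - (a_n) = -a_n + b_n   [not conserved]
(C) a_n^2 - b_n^2  ->  (b_n)^2 - (a_n)^2 = -a_n^2 + b_n^2   [not conserved]
(D) a_n + b_n  ->  (b_n) + (a_n) = a_n + b_n   [conserved]

Only (D) a_n + b_n returns to itself after one step, so it is the conserved quantity.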